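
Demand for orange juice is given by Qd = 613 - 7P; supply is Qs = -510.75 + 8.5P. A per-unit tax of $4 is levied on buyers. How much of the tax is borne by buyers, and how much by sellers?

Pre-tax equilibrium: P* = 72.5, Q* = 105.5.
Tax on buyers shifts demand to Qd = 613 − 7(P + 4) = 585 - 7P.
585 - 7P = -510.75 + 8.5P gives seller price Ps = 4383/62; buyers pay Pb = 4383/62 + 4 = 4631/62.
New quantity: Q = 613 − 7(4631/62) = 5589/62.
Buyer burden = 4631/62 − 72.5 = 68/31; seller burden = 72.5 − 4383/62 = 56/31.

Buyers bear 68/31, sellers bear 56/31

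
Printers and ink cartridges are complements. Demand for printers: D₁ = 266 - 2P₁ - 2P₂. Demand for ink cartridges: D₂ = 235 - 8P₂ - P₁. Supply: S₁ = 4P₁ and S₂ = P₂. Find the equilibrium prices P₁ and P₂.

Market 1: 266 - 2P₁ - 2P₂ = 4P₁ → 6P₁ + 2P₂ = 266.
Market 2: 9P₂ + P₁ = 235.
Eliminating P₂: 9×(1) − 2×(2) gives 52P₁ = 1924, so P₁ = 37.
Back-substitute into (2): P₂ = (235 − 1×37) / 9 = 22.

P₁ = 37, P₂ = 22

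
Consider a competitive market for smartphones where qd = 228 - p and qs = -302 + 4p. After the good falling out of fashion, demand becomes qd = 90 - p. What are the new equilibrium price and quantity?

p' = 78.4, q' = 11.6

Original equilibrium: p* = 106, q* = 122.
New equilibrium: 90 - p = -302 + 4p, so 392 = 5p and p' = 78.4; q' = 90 − 1(78.4) = 11.6.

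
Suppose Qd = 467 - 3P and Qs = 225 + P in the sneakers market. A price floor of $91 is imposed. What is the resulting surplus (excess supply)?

Surplus = 122

Equilibrium price would be P* = 60.5, so the floor at 91 binds.
At P = 91: Qd = 194, Qs = 316.
Surplus = 316 − 194 = 122.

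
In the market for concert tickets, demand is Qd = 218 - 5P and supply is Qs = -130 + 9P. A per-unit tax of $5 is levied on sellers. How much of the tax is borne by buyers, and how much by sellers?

Buyers bear 45/14, sellers bear 25/14

Pre-tax equilibrium: P* = 174/7, Q* = 656/7.
Tax on sellers shifts supply to Qs = -130 + 9(P − 5) = -175 + 9P.
218 - 5P = -175 + 9P gives buyer price Pb = 393/14; sellers receive Ps = 393/14 − 5 = 323/14.
New quantity: Q = 218 − 5(393/14) = 1087/14.
Buyer burden = 393/14 − 174/7 = 45/14; seller burden = 174/7 − 323/14 = 25/14.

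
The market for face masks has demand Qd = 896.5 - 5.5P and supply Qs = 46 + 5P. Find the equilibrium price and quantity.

P* = 81, Q* = 451

Set Qd = Qs: 896.5 - 5.5P = 46 + 5P.
850.5 = 10.5P, so P* = 81.
Q* = 896.5 − 5.5(81) = 451.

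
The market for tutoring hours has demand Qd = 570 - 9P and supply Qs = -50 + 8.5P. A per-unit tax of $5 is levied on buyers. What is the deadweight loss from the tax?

Pre-tax equilibrium: P* = 248/7, Q* = 1758/7.
Tax on buyers shifts demand to Qd = 570 − 9(P + 5) = 525 - 9P.
525 - 9P = -50 + 8.5P gives seller price Ps = 230/7; buyers pay Pb = 230/7 + 5 = 265/7.
New quantity: Q = 570 − 9(265/7) = 1605/7.
DWL = ½ × 5 × (1758/7 − 1605/7) = 765/14.

Deadweight loss = 765/14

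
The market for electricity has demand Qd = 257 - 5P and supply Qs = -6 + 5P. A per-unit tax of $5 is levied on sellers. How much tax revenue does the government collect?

Pre-tax equilibrium: P* = 26.3, Q* = 125.5.
Tax on sellers shifts supply to Qs = -6 + 5(P − 5) = -31 + 5P.
257 - 5P = -31 + 5P gives buyer price Pb = 28.8; sellers receive Ps = 28.8 − 5 = 23.8.
New quantity: Q = 257 − 5(28.8) = 113.
Revenue = 5 × 113 = 565.

Tax revenue = 565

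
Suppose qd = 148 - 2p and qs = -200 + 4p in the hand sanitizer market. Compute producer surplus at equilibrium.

Equilibrium: 148 - 2p = -200 + 4p gives p* = 58, q* = 32.
Supply starts at p = 50 (where qs = 0).
PS = ½(58 − 50)(32) = 128.

Producer surplus = 128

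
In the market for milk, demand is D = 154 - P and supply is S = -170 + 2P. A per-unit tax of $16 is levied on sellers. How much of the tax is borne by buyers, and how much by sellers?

Buyers bear 32/3, sellers bear 16/3

Pre-tax equilibrium: P* = 108, Q* = 46.
Tax on sellers shifts supply to S = -170 + 2(P − 16) = -202 + 2P.
154 - P = -202 + 2P gives buyer price Pb = 356/3; sellers receive Ps = 356/3 − 16 = 308/3.
New quantity: Q = 154 − 1(356/3) = 106/3.
Buyer burden = 356/3 − 108 = 32/3; seller burden = 108 − 308/3 = 16/3.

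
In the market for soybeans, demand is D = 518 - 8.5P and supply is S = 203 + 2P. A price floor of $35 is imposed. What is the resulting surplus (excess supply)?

Equilibrium price would be P* = 30, so the floor at 35 binds.
At P = 35: D = 220.5, S = 273.
Surplus = 273 − 220.5 = 52.5.

Surplus = 52.5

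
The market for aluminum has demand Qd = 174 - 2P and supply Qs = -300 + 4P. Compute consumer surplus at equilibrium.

Equilibrium: 174 - 2P = -300 + 4P gives P* = 79, Q* = 16.
Demand choke price (Qd = 0): P = 87.
CS = ½(87 − 79)(16) = 64.

Consumer surplus = 64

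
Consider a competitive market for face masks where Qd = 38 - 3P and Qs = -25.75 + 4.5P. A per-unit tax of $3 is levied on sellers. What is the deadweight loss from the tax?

Pre-tax equilibrium: P* = 8.5, Q* = 12.5.
Tax on sellers shifts supply to Qs = -25.75 + 4.5(P − 3) = -39.25 + 4.5P.
38 - 3P = -39.25 + 4.5P gives buyer price Pb = 10.3; sellers receive Ps = 10.3 − 3 = 7.3.
New quantity: Q = 38 − 3(10.3) = 7.1.
DWL = ½ × 3 × (12.5 − 7.1) = 8.1.

Deadweight loss = 8.1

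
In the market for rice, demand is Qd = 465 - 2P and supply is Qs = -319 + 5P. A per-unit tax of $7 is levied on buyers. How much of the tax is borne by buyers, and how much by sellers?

Buyers bear $5, sellers bear $2

Pre-tax equilibrium: P* = 112, Q* = 241.
Tax on buyers shifts demand to Qd = 465 − 2(P + 7) = 451 - 2P.
451 - 2P = -319 + 5P gives seller price Ps = 110; buyers pay Pb = 110 + 7 = 117.
New quantity: Q = 465 − 2(117) = 231.
Buyer burden = 117 − 112 = 5; seller burden = 112 − 110 = 2.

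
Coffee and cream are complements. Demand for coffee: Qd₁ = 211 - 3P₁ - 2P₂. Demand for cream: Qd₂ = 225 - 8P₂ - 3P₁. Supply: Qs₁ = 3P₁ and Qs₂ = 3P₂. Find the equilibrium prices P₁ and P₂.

Market 1: 211 - 3P₁ - 2P₂ = 3P₁ → 6P₁ + 2P₂ = 211.
Market 2: 11P₂ + 3P₁ = 225.
Eliminating P₂: 11×(1) − 2×(2) gives 60P₁ = 1871, so P₁ = 1871/60.
Back-substitute into (2): P₂ = (225 − 3×1871/60) / 11 = 11.95.

P₁ = 1871/60, P₂ = 11.95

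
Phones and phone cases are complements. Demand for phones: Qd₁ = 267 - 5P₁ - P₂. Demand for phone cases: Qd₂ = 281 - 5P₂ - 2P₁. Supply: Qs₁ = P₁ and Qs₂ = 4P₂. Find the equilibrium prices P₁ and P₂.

P₁ = 1061/26, P₂ = 288/13

Market 1: 267 - 5P₁ - P₂ = P₁ → 6P₁ + P₂ = 267.
Market 2: 9P₂ + 2P₁ = 281.
Eliminating P₂: 9×(1) − 1×(2) gives 52P₁ = 2122, so P₁ = 1061/26.
Back-substitute into (2): P₂ = (281 − 2×1061/26) / 9 = 288/13.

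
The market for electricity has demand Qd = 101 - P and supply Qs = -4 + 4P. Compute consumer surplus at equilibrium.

Consumer surplus = 3200

Equilibrium: 101 - P = -4 + 4P gives P* = 21, Q* = 80.
Demand choke price (Qd = 0): P = 101.
CS = ½(101 − 21)(80) = 3200.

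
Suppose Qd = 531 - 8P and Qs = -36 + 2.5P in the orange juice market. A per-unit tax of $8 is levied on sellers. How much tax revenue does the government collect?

Tax revenue = 14072/21

Pre-tax equilibrium: P* = 54, Q* = 99.
Tax on sellers shifts supply to Qs = -36 + 2.5(P − 8) = -56 + 2.5P.
531 - 8P = -56 + 2.5P gives buyer price Pb = 1174/21; sellers receive Ps = 1174/21 − 8 = 1006/21.
New quantity: Q = 531 − 8(1174/21) = 1759/21.
Revenue = 8 × 1759/21 = 14072/21.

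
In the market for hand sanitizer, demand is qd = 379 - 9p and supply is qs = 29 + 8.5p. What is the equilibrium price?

Set qd = qs: 379 - 9p = 29 + 8.5p.
350 = 17.5p, so p* = 20.
q* = 379 − 9(20) = 199.

p* = 20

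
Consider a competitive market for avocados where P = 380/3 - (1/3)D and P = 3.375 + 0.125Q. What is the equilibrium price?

P* = 37

Set the two price expressions equal: 380/3 - (1/3)Q = 3.375 + 0.125Q.
2959/24 = (11/24)Q, so Q* = 269.
P* = 380/3 − (1/3)(269) = 37.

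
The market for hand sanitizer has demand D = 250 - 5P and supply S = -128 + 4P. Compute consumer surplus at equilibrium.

Equilibrium: 250 - 5P = -128 + 4P gives P* = 42, Q* = 40.
Demand choke price (D = 0): P = 50.
CS = ½(50 − 42)(40) = 160.

Consumer surplus = 160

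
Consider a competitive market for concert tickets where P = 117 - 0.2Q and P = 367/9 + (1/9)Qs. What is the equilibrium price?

P* = 68

Set the two price expressions equal: 117 - 0.2Q = 367/9 + (1/9)Q.
686/9 = (14/45)Q, so Q* = 245.
P* = 117 − (0.2)(245) = 68.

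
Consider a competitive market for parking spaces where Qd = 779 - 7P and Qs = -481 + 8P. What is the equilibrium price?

P* = 84

Set Qd = Qs: 779 - 7P = -481 + 8P.
1260 = 15P, so P* = 84.
Q* = 779 − 7(84) = 191.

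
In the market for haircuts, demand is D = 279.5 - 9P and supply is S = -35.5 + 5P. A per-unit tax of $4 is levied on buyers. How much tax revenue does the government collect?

Pre-tax equilibrium: P* = 22.5, Q* = 77.
Tax on buyers shifts demand to D = 279.5 − 9(P + 4) = 243.5 - 9P.
243.5 - 9P = -35.5 + 5P gives seller price Ps = 279/14; buyers pay Pb = 279/14 + 4 = 335/14.
New quantity: Q = 279.5 − 9(335/14) = 449/7.
Revenue = 4 × 449/7 = 1796/7.

Tax revenue = 1796/7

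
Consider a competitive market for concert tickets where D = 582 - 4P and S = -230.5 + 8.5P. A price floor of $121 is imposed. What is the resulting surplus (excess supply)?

Equilibrium price would be P* = 65, so the floor at 121 binds.
At P = 121: D = 98, S = 798.
Surplus = 798 − 98 = 700.

Surplus = 700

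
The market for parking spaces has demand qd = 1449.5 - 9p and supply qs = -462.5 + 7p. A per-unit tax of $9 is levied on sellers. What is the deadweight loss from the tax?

Deadweight loss = 159.46875

Pre-tax equilibrium: p* = 119.5, q* = 374.
Tax on sellers shifts supply to qs = -462.5 + 7(p − 9) = -525.5 + 7p.
1449.5 - 9p = -525.5 + 7p gives buyer price pb = 123.4375; sellers receive ps = 123.4375 − 9 = 114.4375.
New quantity: q = 1449.5 − 9(123.4375) = 338.5625.
DWL = ½ × 9 × (374 − 338.5625) = 159.46875.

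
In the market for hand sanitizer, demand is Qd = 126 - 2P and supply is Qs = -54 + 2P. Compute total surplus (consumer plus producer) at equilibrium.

Total surplus = 648

Equilibrium: 126 - 2P = -54 + 2P gives P* = 45, Q* = 36.
Demand choke price: P = 63; supply starts at P = 27.
CS = ½(63 − 45)(36) = 324; PS = ½(45 − 27)(36) = 324.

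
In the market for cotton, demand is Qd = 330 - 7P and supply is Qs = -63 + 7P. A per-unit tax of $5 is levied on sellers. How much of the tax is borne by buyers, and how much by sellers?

Buyers bear $2.5, sellers bear $2.5

Pre-tax equilibrium: P* = 393/14, Q* = 133.5.
Tax on sellers shifts supply to Qs = -63 + 7(P − 5) = -98 + 7P.
330 - 7P = -98 + 7P gives buyer price Pb = 214/7; sellers receive Ps = 214/7 − 5 = 179/7.
New quantity: Q = 330 − 7(214/7) = 116.
Buyer burden = 214/7 − 393/14 = 2.5; seller burden = 393/14 − 179/7 = 2.5.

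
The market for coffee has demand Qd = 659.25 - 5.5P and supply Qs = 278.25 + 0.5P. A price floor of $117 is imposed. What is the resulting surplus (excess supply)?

Equilibrium price would be P* = 63.5, so the floor at 117 binds.
At P = 117: Qd = 15.75, Qs = 336.75.
Surplus = 336.75 − 15.75 = 321.

Surplus = 321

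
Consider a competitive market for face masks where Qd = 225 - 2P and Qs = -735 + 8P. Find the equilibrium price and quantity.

P* = 96, Q* = 33

Set Qd = Qs: 225 - 2P = -735 + 8P.
960 = 10P, so P* = 96.
Q* = 225 − 2(96) = 33.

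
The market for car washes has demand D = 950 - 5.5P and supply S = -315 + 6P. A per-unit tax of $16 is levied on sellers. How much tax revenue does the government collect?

Pre-tax equilibrium: P* = 110, Q* = 345.
Tax on sellers shifts supply to S = -315 + 6(P − 16) = -411 + 6P.
950 - 5.5P = -411 + 6P gives buyer price Pb = 2722/23; sellers receive Ps = 2722/23 − 16 = 2354/23.
New quantity: Q = 950 − 5.5(2722/23) = 6879/23.
Revenue = 16 × 6879/23 = 110064/23.

Tax revenue = 110064/23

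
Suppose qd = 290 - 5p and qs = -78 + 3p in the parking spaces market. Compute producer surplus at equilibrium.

Producer surplus = 600

Equilibrium: 290 - 5p = -78 + 3p gives p* = 46, q* = 60.
Supply starts at p = 26 (where qs = 0).
PS = ½(46 − 26)(60) = 600.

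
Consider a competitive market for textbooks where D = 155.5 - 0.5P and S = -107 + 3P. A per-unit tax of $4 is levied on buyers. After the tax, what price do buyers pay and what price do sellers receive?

Pre-tax equilibrium: P* = 75, Q* = 118.
Tax on buyers shifts demand to D = 155.5 − 0.5(P + 4) = 153.5 - 0.5P.
153.5 - 0.5P = -107 + 3P gives seller price Ps = 521/7; buyers pay Pb = 521/7 + 4 = 549/7.
New quantity: Q = 155.5 − 0.5(549/7) = 814/7.

Buyers pay 549/7, sellers receive 521/7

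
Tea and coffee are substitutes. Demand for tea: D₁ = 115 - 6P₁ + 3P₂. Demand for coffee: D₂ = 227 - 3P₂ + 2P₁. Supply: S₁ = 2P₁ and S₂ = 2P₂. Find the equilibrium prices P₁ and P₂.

P₁ = 628/17, P₂ = 1023/17

Market 1: 115 - 6P₁ + 3P₂ = 2P₁ → 8P₁ - 3P₂ = 115.
Market 2: 5P₂ - 2P₁ = 227.
Eliminating P₂: 5×(1) + 3×(2) gives 34P₁ = 1256, so P₁ = 628/17.
Back-substitute into (2): P₂ = (227 + 2×628/17) / 5 = 1023/17.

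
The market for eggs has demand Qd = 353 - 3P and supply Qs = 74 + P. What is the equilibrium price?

P* = 69.75

Set Qd = Qs: 353 - 3P = 74 + P.
279 = 4P, so P* = 69.75.
Q* = 353 − 3(69.75) = 143.75.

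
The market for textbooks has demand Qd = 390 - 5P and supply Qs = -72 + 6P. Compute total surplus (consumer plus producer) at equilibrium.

Equilibrium: 390 - 5P = -72 + 6P gives P* = 42, Q* = 180.
Demand choke price: P = 78; supply starts at P = 12.
CS = ½(78 − 42)(180) = 3240; PS = ½(42 − 12)(180) = 2700.

Total surplus = 5940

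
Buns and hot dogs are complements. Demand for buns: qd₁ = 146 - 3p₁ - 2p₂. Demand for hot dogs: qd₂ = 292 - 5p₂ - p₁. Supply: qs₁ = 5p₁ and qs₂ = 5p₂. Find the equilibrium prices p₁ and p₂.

p₁ = 146/13, p₂ = 365/13

Market 1: 146 - 3p₁ - 2p₂ = 5p₁ → 8p₁ + 2p₂ = 146.
Market 2: 10p₂ + p₁ = 292.
Eliminating p₂: 10×(1) − 2×(2) gives 78p₁ = 876, so p₁ = 146/13.
Back-substitute into (2): p₂ = (292 − 1×146/13) / 10 = 365/13.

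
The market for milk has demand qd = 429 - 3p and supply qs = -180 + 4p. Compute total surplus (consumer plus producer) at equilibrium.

Equilibrium: 429 - 3p = -180 + 4p gives p* = 87, q* = 168.
Demand choke price: p = 143; supply starts at p = 45.
CS = ½(143 − 87)(168) = 4704; PS = ½(87 − 45)(168) = 3528.

Total surplus = 8232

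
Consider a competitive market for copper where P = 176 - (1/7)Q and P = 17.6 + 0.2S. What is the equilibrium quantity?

Set the two price expressions equal: 176 - (1/7)Q = 17.6 + 0.2Q.
158.4 = (12/35)Q, so Q* = 462.
P* = 176 − (1/7)(462) = 110.

Q* = 462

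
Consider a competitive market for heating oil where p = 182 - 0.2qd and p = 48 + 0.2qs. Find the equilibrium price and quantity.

Set the two price expressions equal: 182 - 0.2q = 48 + 0.2q.
134 = 0.4q, so q* = 335.
p* = 182 − (0.2)(335) = 115.

p* = 115, q* = 335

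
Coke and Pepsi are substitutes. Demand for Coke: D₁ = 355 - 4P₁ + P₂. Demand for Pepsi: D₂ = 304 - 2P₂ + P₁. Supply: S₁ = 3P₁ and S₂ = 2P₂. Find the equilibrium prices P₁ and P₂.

Market 1: 355 - 4P₁ + P₂ = 3P₁ → 7P₁ - P₂ = 355.
Market 2: 4P₂ - P₁ = 304.
Eliminating P₂: 4×(1) + 1×(2) gives 27P₁ = 1724, so P₁ = 1724/27.
Back-substitute into (2): P₂ = (304 + 1×1724/27) / 4 = 2483/27.

P₁ = 1724/27, P₂ = 2483/27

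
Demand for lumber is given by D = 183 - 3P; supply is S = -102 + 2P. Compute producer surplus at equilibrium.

Producer surplus = 36

Equilibrium: 183 - 3P = -102 + 2P gives P* = 57, Q* = 12.
Supply starts at P = 51 (where S = 0).
PS = ½(57 − 51)(12) = 36.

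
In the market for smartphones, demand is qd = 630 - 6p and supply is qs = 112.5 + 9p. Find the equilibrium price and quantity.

Set qd = qs: 630 - 6p = 112.5 + 9p.
517.5 = 15p, so p* = 34.5.
q* = 630 − 6(34.5) = 423.

p* = 34.5, q* = 423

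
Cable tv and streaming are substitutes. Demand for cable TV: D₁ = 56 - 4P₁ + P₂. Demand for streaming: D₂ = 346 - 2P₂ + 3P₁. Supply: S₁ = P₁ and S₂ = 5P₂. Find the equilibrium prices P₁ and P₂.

P₁ = 23.0625, P₂ = 59.3125

Market 1: 56 - 4P₁ + P₂ = P₁ → 5P₁ - P₂ = 56.
Market 2: 7P₂ - 3P₁ = 346.
Eliminating P₂: 7×(1) + 1×(2) gives 32P₁ = 738, so P₁ = 23.0625.
Back-substitute into (2): P₂ = (346 + 3×23.0625) / 7 = 59.3125.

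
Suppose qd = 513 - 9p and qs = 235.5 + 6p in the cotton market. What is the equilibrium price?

p* = 18.5

Set qd = qs: 513 - 9p = 235.5 + 6p.
277.5 = 15p, so p* = 18.5.
q* = 513 − 9(18.5) = 346.5.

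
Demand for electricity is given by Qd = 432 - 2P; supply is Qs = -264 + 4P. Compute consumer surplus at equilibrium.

Consumer surplus = 10000

Equilibrium: 432 - 2P = -264 + 4P gives P* = 116, Q* = 200.
Demand choke price (Qd = 0): P = 216.
CS = ½(216 − 116)(200) = 10000.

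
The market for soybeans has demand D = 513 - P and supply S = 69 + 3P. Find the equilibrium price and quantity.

P* = 111, Q* = 402

Set D = S: 513 - P = 69 + 3P.
444 = 4P, so P* = 111.
Q* = 513 − 1(111) = 402.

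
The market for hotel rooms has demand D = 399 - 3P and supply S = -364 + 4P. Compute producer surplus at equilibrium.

Producer surplus = 648

Equilibrium: 399 - 3P = -364 + 4P gives P* = 109, Q* = 72.
Supply starts at P = 91 (where S = 0).
PS = ½(109 − 91)(72) = 648.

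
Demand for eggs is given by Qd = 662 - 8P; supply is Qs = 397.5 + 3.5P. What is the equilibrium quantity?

Set Qd = Qs: 662 - 8P = 397.5 + 3.5P.
264.5 = 11.5P, so P* = 23.
Q* = 662 − 8(23) = 478.

Q* = 478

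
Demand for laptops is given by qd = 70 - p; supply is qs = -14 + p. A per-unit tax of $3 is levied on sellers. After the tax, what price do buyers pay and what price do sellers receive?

Buyers pay $43.5, sellers receive $40.5

Pre-tax equilibrium: p* = 42, q* = 28.
Tax on sellers shifts supply to qs = -14 + 1(p − 3) = -17 + p.
70 - p = -17 + p gives buyer price pb = 43.5; sellers receive ps = 43.5 − 3 = 40.5.
New quantity: q = 70 − 1(43.5) = 26.5.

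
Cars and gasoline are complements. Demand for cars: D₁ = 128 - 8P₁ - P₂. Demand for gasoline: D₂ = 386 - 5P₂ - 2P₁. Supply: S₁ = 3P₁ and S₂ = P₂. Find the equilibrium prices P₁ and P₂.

P₁ = 5.96875, P₂ = 62.34375

Market 1: 128 - 8P₁ - P₂ = 3P₁ → 11P₁ + P₂ = 128.
Market 2: 6P₂ + 2P₁ = 386.
Eliminating P₂: 6×(1) − 1×(2) gives 64P₁ = 382, so P₁ = 5.96875.
Back-substitute into (2): P₂ = (386 − 2×5.96875) / 6 = 62.34375.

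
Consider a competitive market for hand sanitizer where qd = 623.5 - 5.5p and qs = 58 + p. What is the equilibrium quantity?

q* = 145

Set qd = qs: 623.5 - 5.5p = 58 + p.
565.5 = 6.5p, so p* = 87.
q* = 623.5 − 5.5(87) = 145.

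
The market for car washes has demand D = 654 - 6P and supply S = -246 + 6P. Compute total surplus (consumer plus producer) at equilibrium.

Equilibrium: 654 - 6P = -246 + 6P gives P* = 75, Q* = 204.
Demand choke price: P = 109; supply starts at P = 41.
CS = ½(109 − 75)(204) = 3468; PS = ½(75 − 41)(204) = 3468.

Total surplus = 6936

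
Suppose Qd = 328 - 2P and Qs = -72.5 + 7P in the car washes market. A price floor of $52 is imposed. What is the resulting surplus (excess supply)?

Surplus = 67.5

Equilibrium price would be P* = 44.5, so the floor at 52 binds.
At P = 52: Qd = 224, Qs = 291.5.
Surplus = 291.5 − 224 = 67.5.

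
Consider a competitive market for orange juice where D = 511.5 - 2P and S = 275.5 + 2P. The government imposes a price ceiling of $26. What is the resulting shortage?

Equilibrium price would be P* = 59, so the ceiling at 26 binds.
At P = 26: D = 511.5 − 2(26) = 459.5, S = 275.5 + 2(26) = 327.5.
Shortage = 459.5 − 327.5 = 132.

Shortage = 132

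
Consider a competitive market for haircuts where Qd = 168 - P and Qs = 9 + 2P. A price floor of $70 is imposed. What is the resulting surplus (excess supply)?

Surplus = 51

Equilibrium price would be P* = 53, so the floor at 70 binds.
At P = 70: Qd = 98, Qs = 149.
Surplus = 149 − 98 = 51.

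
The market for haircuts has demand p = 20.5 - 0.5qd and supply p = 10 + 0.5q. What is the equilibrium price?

Set the two price expressions equal: 20.5 - 0.5q = 10 + 0.5q.
10.5 = q, so q* = 10.5.
p* = 20.5 − (0.5)(10.5) = 15.25.

p* = 15.25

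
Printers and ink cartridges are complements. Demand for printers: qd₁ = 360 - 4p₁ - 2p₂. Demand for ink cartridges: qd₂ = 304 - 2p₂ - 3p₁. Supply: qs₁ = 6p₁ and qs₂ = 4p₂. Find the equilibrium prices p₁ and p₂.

p₁ = 776/27, p₂ = 980/27

Market 1: 360 - 4p₁ - 2p₂ = 6p₁ → 10p₁ + 2p₂ = 360.
Market 2: 6p₂ + 3p₁ = 304.
Eliminating p₂: 6×(1) − 2×(2) gives 54p₁ = 1552, so p₁ = 776/27.
Back-substitute into (2): p₂ = (304 − 3×776/27) / 6 = 980/27.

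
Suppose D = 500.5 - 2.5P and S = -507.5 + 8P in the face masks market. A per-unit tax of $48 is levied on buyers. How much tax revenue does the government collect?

Pre-tax equilibrium: P* = 96, Q* = 260.5.
Tax on buyers shifts demand to D = 500.5 − 2.5(P + 48) = 380.5 - 2.5P.
380.5 - 2.5P = -507.5 + 8P gives seller price Ps = 592/7; buyers pay Pb = 592/7 + 48 = 928/7.
New quantity: Q = 500.5 − 2.5(928/7) = 2367/14.
Revenue = 48 × 2367/14 = 56808/7.

Tax revenue = 56808/7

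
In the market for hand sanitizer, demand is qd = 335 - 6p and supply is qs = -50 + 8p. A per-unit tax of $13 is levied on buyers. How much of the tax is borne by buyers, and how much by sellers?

Pre-tax equilibrium: p* = 27.5, q* = 170.
Tax on buyers shifts demand to qd = 335 − 6(p + 13) = 257 - 6p.
257 - 6p = -50 + 8p gives seller price ps = 307/14; buyers pay pb = 307/14 + 13 = 489/14.
New quantity: q = 335 − 6(489/14) = 878/7.
Buyer burden = 489/14 − 27.5 = 52/7; seller burden = 27.5 − 307/14 = 39/7.

Buyers bear 52/7, sellers bear 39/7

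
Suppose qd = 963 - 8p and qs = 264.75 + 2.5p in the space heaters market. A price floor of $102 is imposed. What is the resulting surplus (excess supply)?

Equilibrium price would be p* = 66.5, so the floor at 102 binds.
At p = 102: qd = 147, qs = 519.75.
Surplus = 519.75 − 147 = 372.75.

Surplus = 372.75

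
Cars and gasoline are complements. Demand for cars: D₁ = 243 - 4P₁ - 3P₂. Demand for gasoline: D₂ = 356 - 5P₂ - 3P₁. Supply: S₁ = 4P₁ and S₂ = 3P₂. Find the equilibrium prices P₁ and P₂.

Market 1: 243 - 4P₁ - 3P₂ = 4P₁ → 8P₁ + 3P₂ = 243.
Market 2: 8P₂ + 3P₁ = 356.
Eliminating P₂: 8×(1) − 3×(2) gives 55P₁ = 876, so P₁ = 876/55.
Back-substitute into (2): P₂ = (356 − 3×876/55) / 8 = 2119/55.

P₁ = 876/55, P₂ = 2119/55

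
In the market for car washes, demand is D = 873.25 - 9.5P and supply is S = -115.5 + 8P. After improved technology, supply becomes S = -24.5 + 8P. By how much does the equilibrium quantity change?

Original equilibrium: P* = 56.5, Q* = 336.5.
New equilibrium: 873.25 - 9.5P = -24.5 + 8P, so 897.75 = 17.5P and P' = 51.3; Q' = 873.25 − 9.5(51.3) = 385.9.
Change in quantity: 385.9 − 336.5 = 49.4.

ΔQ = 49.4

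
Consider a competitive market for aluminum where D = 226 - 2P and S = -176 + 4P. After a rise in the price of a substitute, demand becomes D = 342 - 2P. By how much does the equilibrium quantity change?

ΔQ = 232/3

Original equilibrium: P* = 67, Q* = 92.
New equilibrium: 342 - 2P = -176 + 4P, so 518 = 6P and P' = 259/3; Q' = 342 − 2(259/3) = 508/3.
Change in quantity: 508/3 − 92 = 232/3.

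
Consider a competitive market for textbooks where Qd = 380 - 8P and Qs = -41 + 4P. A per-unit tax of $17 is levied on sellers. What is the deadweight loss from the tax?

Deadweight loss = 1156/3

Pre-tax equilibrium: P* = 421/12, Q* = 298/3.
Tax on sellers shifts supply to Qs = -41 + 4(P − 17) = -109 + 4P.
380 - 8P = -109 + 4P gives buyer price Pb = 40.75; sellers receive Ps = 40.75 − 17 = 23.75.
New quantity: Q = 380 − 8(40.75) = 54.
DWL = ½ × 17 × (298/3 − 54) = 1156/3.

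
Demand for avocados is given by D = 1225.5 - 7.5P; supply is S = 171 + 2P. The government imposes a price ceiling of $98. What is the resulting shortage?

Equilibrium price would be P* = 111, so the ceiling at 98 binds.
At P = 98: D = 1225.5 − 7.5(98) = 490.5, S = 171 + 2(98) = 367.
Shortage = 490.5 − 367 = 123.5.

Shortage = 123.5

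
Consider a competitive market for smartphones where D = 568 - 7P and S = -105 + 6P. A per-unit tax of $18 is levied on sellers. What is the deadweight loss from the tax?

Pre-tax equilibrium: P* = 673/13, Q* = 2673/13.
Tax on sellers shifts supply to S = -105 + 6(P − 18) = -213 + 6P.
568 - 7P = -213 + 6P gives buyer price Pb = 781/13; sellers receive Ps = 781/13 − 18 = 547/13.
New quantity: Q = 568 − 7(781/13) = 1917/13.
DWL = ½ × 18 × (2673/13 − 1917/13) = 6804/13.

Deadweight loss = 6804/13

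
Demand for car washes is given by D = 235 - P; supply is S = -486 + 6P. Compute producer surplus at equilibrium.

Producer surplus = 1452

Equilibrium: 235 - P = -486 + 6P gives P* = 103, Q* = 132.
Supply starts at P = 81 (where S = 0).
PS = ½(103 − 81)(132) = 1452.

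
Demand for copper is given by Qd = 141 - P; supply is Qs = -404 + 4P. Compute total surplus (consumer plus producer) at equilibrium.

Total surplus = 640

Equilibrium: 141 - P = -404 + 4P gives P* = 109, Q* = 32.
Demand choke price: P = 141; supply starts at P = 101.
CS = ½(141 − 109)(32) = 512; PS = ½(109 − 101)(32) = 128.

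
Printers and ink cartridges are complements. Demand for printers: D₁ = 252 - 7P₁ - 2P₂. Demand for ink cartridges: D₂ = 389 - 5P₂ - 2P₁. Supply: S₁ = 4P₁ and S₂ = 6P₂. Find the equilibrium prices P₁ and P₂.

P₁ = 1994/117, P₂ = 3775/117

Market 1: 252 - 7P₁ - 2P₂ = 4P₁ → 11P₁ + 2P₂ = 252.
Market 2: 11P₂ + 2P₁ = 389.
Eliminating P₂: 11×(1) − 2×(2) gives 117P₁ = 1994, so P₁ = 1994/117.
Back-substitute into (2): P₂ = (389 − 2×1994/117) / 11 = 3775/117.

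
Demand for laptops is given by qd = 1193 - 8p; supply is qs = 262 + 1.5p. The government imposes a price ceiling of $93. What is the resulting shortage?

Equilibrium price would be p* = 98, so the ceiling at 93 binds.
At p = 93: qd = 1193 − 8(93) = 449, qs = 262 + 1.5(93) = 401.5.
Shortage = 449 − 401.5 = 47.5.

Shortage = 47.5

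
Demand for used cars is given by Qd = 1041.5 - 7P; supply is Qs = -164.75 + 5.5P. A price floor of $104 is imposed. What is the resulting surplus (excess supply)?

Surplus = 93.75

Equilibrium price would be P* = 96.5, so the floor at 104 binds.
At P = 104: Qd = 313.5, Qs = 407.25.
Surplus = 407.25 − 313.5 = 93.75.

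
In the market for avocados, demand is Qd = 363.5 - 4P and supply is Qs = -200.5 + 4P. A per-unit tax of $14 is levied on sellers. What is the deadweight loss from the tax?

Pre-tax equilibrium: P* = 70.5, Q* = 81.5.
Tax on sellers shifts supply to Qs = -200.5 + 4(P − 14) = -256.5 + 4P.
363.5 - 4P = -256.5 + 4P gives buyer price Pb = 77.5; sellers receive Ps = 77.5 − 14 = 63.5.
New quantity: Q = 363.5 − 4(77.5) = 53.5.
DWL = ½ × 14 × (81.5 − 53.5) = 196.

Deadweight loss = 196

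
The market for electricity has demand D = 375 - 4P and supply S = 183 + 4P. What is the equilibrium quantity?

Set D = S: 375 - 4P = 183 + 4P.
192 = 8P, so P* = 24.
Q* = 375 − 4(24) = 279.

Q* = 279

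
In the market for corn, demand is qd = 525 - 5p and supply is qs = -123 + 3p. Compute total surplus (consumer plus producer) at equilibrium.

Total surplus = 3840

Equilibrium: 525 - 5p = -123 + 3p gives p* = 81, q* = 120.
Demand choke price: p = 105; supply starts at p = 41.
CS = ½(105 − 81)(120) = 1440; PS = ½(81 − 41)(120) = 2400.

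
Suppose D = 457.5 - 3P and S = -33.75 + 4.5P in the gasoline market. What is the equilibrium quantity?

Q* = 261

Set D = S: 457.5 - 3P = -33.75 + 4.5P.
491.25 = 7.5P, so P* = 65.5.
Q* = 457.5 − 3(65.5) = 261.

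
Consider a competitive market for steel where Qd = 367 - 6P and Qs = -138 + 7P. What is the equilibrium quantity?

Set Qd = Qs: 367 - 6P = -138 + 7P.
505 = 13P, so P* = 505/13.
Q* = 367 − 6(505/13) = 1741/13.

Q* = 1741/13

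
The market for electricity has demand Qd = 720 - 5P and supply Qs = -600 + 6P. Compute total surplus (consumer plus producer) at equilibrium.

Equilibrium: 720 - 5P = -600 + 6P gives P* = 120, Q* = 120.
Demand choke price: P = 144; supply starts at P = 100.
CS = ½(144 − 120)(120) = 1440; PS = ½(120 − 100)(120) = 1200.

Total surplus = 2640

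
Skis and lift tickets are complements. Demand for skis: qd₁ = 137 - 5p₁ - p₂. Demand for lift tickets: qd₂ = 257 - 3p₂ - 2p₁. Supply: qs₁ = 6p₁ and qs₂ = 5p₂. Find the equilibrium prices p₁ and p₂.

p₁ = 839/86, p₂ = 2553/86

Market 1: 137 - 5p₁ - p₂ = 6p₁ → 11p₁ + p₂ = 137.
Market 2: 8p₂ + 2p₁ = 257.
Eliminating p₂: 8×(1) − 1×(2) gives 86p₁ = 839, so p₁ = 839/86.
Back-substitute into (2): p₂ = (257 − 2×839/86) / 8 = 2553/86.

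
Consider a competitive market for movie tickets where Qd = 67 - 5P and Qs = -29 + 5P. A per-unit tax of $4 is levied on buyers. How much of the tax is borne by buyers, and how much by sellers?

Pre-tax equilibrium: P* = 9.6, Q* = 19.
Tax on buyers shifts demand to Qd = 67 − 5(P + 4) = 47 - 5P.
47 - 5P = -29 + 5P gives seller price Ps = 7.6; buyers pay Pb = 7.6 + 4 = 11.6.
New quantity: Q = 67 − 5(11.6) = 9.
Buyer burden = 11.6 − 9.6 = 2; seller burden = 9.6 − 7.6 = 2.

Buyers bear $2, sellers bear $2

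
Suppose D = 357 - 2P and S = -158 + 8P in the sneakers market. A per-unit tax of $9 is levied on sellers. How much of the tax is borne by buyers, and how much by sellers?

Pre-tax equilibrium: P* = 51.5, Q* = 254.
Tax on sellers shifts supply to S = -158 + 8(P − 9) = -230 + 8P.
357 - 2P = -230 + 8P gives buyer price Pb = 58.7; sellers receive Ps = 58.7 − 9 = 49.7.
New quantity: Q = 357 − 2(58.7) = 239.6.
Buyer burden = 58.7 − 51.5 = 7.2; seller burden = 51.5 − 49.7 = 1.8.

Buyers bear $7.2, sellers bear $1.8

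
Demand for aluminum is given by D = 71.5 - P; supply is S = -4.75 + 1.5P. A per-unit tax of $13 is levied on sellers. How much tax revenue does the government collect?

Tax revenue = 431.6

Pre-tax equilibrium: P* = 30.5, Q* = 41.
Tax on sellers shifts supply to S = -4.75 + 1.5(P − 13) = -24.25 + 1.5P.
71.5 - P = -24.25 + 1.5P gives buyer price Pb = 38.3; sellers receive Ps = 38.3 − 13 = 25.3.
New quantity: Q = 71.5 − 1(38.3) = 33.2.
Revenue = 13 × 33.2 = 431.6.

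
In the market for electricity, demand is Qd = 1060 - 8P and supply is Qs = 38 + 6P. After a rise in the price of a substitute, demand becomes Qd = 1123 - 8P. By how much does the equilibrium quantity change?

Original equilibrium: P* = 73, Q* = 476.
New equilibrium: 1123 - 8P = 38 + 6P, so 1085 = 14P and P' = 77.5; Q' = 1123 − 8(77.5) = 503.
Change in quantity: 503 − 476 = 27.

ΔQ = 27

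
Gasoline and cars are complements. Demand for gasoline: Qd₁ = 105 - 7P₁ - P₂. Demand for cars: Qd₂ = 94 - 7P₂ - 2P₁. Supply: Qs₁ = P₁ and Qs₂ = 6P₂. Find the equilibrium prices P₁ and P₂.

Market 1: 105 - 7P₁ - P₂ = P₁ → 8P₁ + P₂ = 105.
Market 2: 13P₂ + 2P₁ = 94.
Eliminating P₂: 13×(1) − 1×(2) gives 102P₁ = 1271, so P₁ = 1271/102.
Back-substitute into (2): P₂ = (94 − 2×1271/102) / 13 = 271/51.

P₁ = 1271/102, P₂ = 271/51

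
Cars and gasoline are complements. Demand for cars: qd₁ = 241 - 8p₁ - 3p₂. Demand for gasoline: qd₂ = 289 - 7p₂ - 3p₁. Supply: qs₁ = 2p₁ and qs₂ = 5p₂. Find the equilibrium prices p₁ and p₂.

Market 1: 241 - 8p₁ - 3p₂ = 2p₁ → 10p₁ + 3p₂ = 241.
Market 2: 12p₂ + 3p₁ = 289.
Eliminating p₂: 12×(1) − 3×(2) gives 111p₁ = 2025, so p₁ = 675/37.
Back-substitute into (2): p₂ = (289 − 3×675/37) / 12 = 2167/111.

p₁ = 675/37, p₂ = 2167/111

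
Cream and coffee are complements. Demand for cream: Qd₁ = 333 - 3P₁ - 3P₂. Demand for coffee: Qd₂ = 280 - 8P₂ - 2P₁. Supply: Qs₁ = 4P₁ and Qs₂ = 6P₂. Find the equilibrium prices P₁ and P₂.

P₁ = 1911/46, P₂ = 647/46

Market 1: 333 - 3P₁ - 3P₂ = 4P₁ → 7P₁ + 3P₂ = 333.
Market 2: 14P₂ + 2P₁ = 280.
Eliminating P₂: 14×(1) − 3×(2) gives 92P₁ = 3822, so P₁ = 1911/46.
Back-substitute into (2): P₂ = (280 − 2×1911/46) / 14 = 647/46.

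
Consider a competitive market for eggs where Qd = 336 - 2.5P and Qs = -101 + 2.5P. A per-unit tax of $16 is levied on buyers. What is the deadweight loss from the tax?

Pre-tax equilibrium: P* = 87.4, Q* = 117.5.
Tax on buyers shifts demand to Qd = 336 − 2.5(P + 16) = 296 - 2.5P.
296 - 2.5P = -101 + 2.5P gives seller price Ps = 79.4; buyers pay Pb = 79.4 + 16 = 95.4.
New quantity: Q = 336 − 2.5(95.4) = 97.5.
DWL = ½ × 16 × (117.5 − 97.5) = 160.

Deadweight loss = 160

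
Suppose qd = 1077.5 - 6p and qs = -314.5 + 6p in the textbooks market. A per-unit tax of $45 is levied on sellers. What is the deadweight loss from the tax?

Pre-tax equilibrium: p* = 116, q* = 381.5.
Tax on sellers shifts supply to qs = -314.5 + 6(p − 45) = -584.5 + 6p.
1077.5 - 6p = -584.5 + 6p gives buyer price pb = 138.5; sellers receive ps = 138.5 − 45 = 93.5.
New quantity: q = 1077.5 − 6(138.5) = 246.5.
DWL = ½ × 45 × (381.5 − 246.5) = 3037.5.

Deadweight loss = 3037.5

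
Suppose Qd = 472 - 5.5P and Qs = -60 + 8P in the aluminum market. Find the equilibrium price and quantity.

Set Qd = Qs: 472 - 5.5P = -60 + 8P.
532 = 13.5P, so P* = 1064/27.
Q* = 472 − 5.5(1064/27) = 6892/27.

P* = 1064/27, Q* = 6892/27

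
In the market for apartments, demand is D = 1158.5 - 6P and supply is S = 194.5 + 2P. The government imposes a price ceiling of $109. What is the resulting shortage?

Shortage = 92

Equilibrium price would be P* = 120.5, so the ceiling at 109 binds.
At P = 109: D = 1158.5 − 6(109) = 504.5, S = 194.5 + 2(109) = 412.5.
Shortage = 504.5 − 412.5 = 92.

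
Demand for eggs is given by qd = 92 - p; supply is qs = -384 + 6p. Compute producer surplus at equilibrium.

Producer surplus = 48

Equilibrium: 92 - p = -384 + 6p gives p* = 68, q* = 24.
Supply starts at p = 64 (where qs = 0).
PS = ½(68 − 64)(24) = 48.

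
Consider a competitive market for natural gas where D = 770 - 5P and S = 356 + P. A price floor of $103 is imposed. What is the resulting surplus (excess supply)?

Equilibrium price would be P* = 69, so the floor at 103 binds.
At P = 103: D = 255, S = 459.
Surplus = 459 − 255 = 204.

Surplus = 204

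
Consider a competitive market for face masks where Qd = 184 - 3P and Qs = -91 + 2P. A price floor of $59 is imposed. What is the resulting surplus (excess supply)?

Surplus = 20

Equilibrium price would be P* = 55, so the floor at 59 binds.
At P = 59: Qd = 7, Qs = 27.
Surplus = 27 − 7 = 20.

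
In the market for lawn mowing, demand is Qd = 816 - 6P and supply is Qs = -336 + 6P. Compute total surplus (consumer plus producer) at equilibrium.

Equilibrium: 816 - 6P = -336 + 6P gives P* = 96, Q* = 240.
Demand choke price: P = 136; supply starts at P = 56.
CS = ½(136 − 96)(240) = 4800; PS = ½(96 − 56)(240) = 4800.

Total surplus = 9600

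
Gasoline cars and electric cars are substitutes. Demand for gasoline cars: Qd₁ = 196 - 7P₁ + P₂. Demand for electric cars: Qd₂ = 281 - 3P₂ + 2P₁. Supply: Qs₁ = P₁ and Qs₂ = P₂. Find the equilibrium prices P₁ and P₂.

Market 1: 196 - 7P₁ + P₂ = P₁ → 8P₁ - P₂ = 196.
Market 2: 4P₂ - 2P₁ = 281.
Eliminating P₂: 4×(1) + 1×(2) gives 30P₁ = 1065, so P₁ = 35.5.
Back-substitute into (2): P₂ = (281 + 2×35.5) / 4 = 88.

P₁ = 35.5, P₂ = 88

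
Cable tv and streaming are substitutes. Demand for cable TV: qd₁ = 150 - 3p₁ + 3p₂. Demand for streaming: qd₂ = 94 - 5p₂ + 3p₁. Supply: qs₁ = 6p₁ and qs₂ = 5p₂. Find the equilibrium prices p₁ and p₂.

Market 1: 150 - 3p₁ + 3p₂ = 6p₁ → 9p₁ - 3p₂ = 150.
Market 2: 10p₂ - 3p₁ = 94.
Eliminating p₂: 10×(1) + 3×(2) gives 81p₁ = 1782, so p₁ = 22.
Back-substitute into (2): p₂ = (94 + 3×22) / 10 = 16.

p₁ = 22, p₂ = 16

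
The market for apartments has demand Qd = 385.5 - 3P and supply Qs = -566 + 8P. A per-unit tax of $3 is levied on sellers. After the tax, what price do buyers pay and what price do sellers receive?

Pre-tax equilibrium: P* = 86.5, Q* = 126.
Tax on sellers shifts supply to Qs = -566 + 8(P − 3) = -590 + 8P.
385.5 - 3P = -590 + 8P gives buyer price Pb = 1951/22; sellers receive Ps = 1951/22 − 3 = 1885/22.
New quantity: Q = 385.5 − 3(1951/22) = 1314/11.

Buyers pay 1951/22, sellers receive 1885/22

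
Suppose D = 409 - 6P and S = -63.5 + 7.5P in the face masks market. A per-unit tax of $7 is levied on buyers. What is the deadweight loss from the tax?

Pre-tax equilibrium: P* = 35, Q* = 199.
Tax on buyers shifts demand to D = 409 − 6(P + 7) = 367 - 6P.
367 - 6P = -63.5 + 7.5P gives seller price Ps = 287/9; buyers pay Pb = 287/9 + 7 = 350/9.
New quantity: Q = 409 − 6(350/9) = 527/3.
DWL = ½ × 7 × (199 − 527/3) = 245/3.

Deadweight loss = 245/3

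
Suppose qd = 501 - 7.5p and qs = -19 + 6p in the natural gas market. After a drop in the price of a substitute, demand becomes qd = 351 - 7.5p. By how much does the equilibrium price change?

Δp = -100/9

Original equilibrium: p* = 1040/27, q* = 1909/9.
New equilibrium: 351 - 7.5p = -19 + 6p, so 370 = 13.5p and p' = 740/27; q' = 351 − 7.5(740/27) = 1309/9.
Change in price: 740/27 − 1040/27 = -100/9.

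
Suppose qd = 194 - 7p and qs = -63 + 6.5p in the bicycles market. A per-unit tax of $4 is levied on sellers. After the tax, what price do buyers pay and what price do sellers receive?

Buyers pay 566/27, sellers receive 458/27

Pre-tax equilibrium: p* = 514/27, q* = 1640/27.
Tax on sellers shifts supply to qs = -63 + 6.5(p − 4) = -89 + 6.5p.
194 - 7p = -89 + 6.5p gives buyer price pb = 566/27; sellers receive ps = 566/27 − 4 = 458/27.
New quantity: q = 194 − 7(566/27) = 1276/27.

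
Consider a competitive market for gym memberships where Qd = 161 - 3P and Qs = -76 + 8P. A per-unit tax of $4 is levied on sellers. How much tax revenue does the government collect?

Tax revenue = 3856/11

Pre-tax equilibrium: P* = 237/11, Q* = 1060/11.
Tax on sellers shifts supply to Qs = -76 + 8(P − 4) = -108 + 8P.
161 - 3P = -108 + 8P gives buyer price Pb = 269/11; sellers receive Ps = 269/11 − 4 = 225/11.
New quantity: Q = 161 − 3(269/11) = 964/11.
Revenue = 4 × 964/11 = 3856/11.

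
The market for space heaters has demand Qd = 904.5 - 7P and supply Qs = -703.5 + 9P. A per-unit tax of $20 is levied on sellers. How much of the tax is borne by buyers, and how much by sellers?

Buyers bear $11.25, sellers bear $8.75

Pre-tax equilibrium: P* = 100.5, Q* = 201.
Tax on sellers shifts supply to Qs = -703.5 + 9(P − 20) = -883.5 + 9P.
904.5 - 7P = -883.5 + 9P gives buyer price Pb = 111.75; sellers receive Ps = 111.75 − 20 = 91.75.
New quantity: Q = 904.5 − 7(111.75) = 122.25.
Buyer burden = 111.75 − 100.5 = 11.25; seller burden = 100.5 − 91.75 = 8.75.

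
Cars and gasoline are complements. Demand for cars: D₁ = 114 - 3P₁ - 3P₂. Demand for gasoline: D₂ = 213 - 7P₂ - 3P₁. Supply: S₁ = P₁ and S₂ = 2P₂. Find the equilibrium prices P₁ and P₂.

P₁ = 43/3, P₂ = 170/9

Market 1: 114 - 3P₁ - 3P₂ = P₁ → 4P₁ + 3P₂ = 114.
Market 2: 9P₂ + 3P₁ = 213.
Eliminating P₂: 9×(1) − 3×(2) gives 27P₁ = 387, so P₁ = 43/3.
Back-substitute into (2): P₂ = (213 − 3×43/3) / 9 = 170/9.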